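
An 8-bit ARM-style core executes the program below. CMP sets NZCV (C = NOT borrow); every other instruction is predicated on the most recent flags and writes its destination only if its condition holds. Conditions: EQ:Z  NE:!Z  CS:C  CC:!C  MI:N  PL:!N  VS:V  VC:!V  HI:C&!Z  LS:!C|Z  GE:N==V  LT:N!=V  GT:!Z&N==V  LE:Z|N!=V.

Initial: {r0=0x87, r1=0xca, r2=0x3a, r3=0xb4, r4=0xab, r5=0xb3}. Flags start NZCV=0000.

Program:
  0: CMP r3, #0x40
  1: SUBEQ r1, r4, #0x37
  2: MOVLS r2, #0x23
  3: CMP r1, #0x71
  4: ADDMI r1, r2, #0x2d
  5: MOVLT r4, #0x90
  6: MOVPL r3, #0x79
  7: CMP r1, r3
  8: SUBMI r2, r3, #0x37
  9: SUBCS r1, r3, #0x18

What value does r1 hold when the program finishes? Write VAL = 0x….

VAL = 0x61

0: ✓ CMP  NZCV=0011
1: · SUBEQ
2: · MOVLS
3: ✓ CMP  NZCV=0011
4: · ADDMI
5: ✓ MOVLT  r4←0x90
6: ✓ MOVPL  r3←0x79
7: ✓ CMP  NZCV=0011
8: · SUBMI
9: ✓ SUBCS  r1←0x61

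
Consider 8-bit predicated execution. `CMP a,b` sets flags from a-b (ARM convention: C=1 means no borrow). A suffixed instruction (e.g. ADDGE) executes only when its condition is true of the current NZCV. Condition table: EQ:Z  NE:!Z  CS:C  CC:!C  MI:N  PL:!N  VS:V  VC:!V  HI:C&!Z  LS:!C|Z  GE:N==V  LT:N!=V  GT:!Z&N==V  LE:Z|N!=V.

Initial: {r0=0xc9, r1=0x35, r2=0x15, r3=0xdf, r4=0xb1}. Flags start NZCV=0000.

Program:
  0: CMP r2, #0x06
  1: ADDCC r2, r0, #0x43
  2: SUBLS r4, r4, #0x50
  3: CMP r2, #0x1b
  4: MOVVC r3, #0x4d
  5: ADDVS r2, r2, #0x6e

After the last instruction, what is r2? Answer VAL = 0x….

[0] flags=0010 → (cmp)
[1] flags=0010 CC?F → skip
[2] flags=0010 LS?F → skip
[3] flags=1000 → (cmp)
[4] flags=1000 VC?T → r3=0x4d
[5] flags=1000 VS?F → skip

VAL = 0x15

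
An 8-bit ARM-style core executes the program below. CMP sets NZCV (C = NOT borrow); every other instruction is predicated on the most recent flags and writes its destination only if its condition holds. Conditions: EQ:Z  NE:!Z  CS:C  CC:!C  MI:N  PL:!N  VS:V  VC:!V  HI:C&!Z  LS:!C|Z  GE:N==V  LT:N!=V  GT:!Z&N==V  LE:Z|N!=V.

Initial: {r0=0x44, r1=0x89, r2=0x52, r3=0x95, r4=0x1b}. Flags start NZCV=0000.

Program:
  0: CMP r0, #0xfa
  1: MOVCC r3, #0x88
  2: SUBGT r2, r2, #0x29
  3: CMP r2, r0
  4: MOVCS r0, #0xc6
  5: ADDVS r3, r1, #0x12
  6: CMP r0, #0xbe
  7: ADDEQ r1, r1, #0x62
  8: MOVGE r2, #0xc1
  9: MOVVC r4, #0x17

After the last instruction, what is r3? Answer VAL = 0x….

VAL = 0x88

[0] flags=0000 → (cmp)
[1] flags=0000 CC?T → r3=0x88
[2] flags=0000 GT?T → r2=0x29
[3] flags=1000 → (cmp)
[4] flags=1000 CS?F → skip
[5] flags=1000 VS?F → skip
[6] flags=1001 → (cmp)
[7] flags=1001 EQ?F → skip
[8] flags=1001 GE?T → r2=0xc1
[9] flags=1001 VC?F → skip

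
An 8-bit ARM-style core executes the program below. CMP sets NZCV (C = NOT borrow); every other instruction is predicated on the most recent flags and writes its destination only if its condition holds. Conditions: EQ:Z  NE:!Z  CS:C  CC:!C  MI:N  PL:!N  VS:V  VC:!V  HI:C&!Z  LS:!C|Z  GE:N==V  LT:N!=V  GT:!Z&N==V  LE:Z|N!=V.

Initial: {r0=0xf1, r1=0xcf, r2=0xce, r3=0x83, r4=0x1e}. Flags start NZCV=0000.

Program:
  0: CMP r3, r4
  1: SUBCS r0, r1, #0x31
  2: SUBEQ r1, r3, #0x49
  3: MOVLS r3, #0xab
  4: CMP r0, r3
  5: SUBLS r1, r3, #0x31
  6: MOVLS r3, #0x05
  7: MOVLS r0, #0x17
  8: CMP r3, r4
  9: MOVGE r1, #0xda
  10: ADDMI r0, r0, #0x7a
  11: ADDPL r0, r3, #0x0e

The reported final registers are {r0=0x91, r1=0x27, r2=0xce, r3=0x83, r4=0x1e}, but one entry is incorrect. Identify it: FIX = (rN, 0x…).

[0] flags=0011 → (cmp)
[1] flags=0011 CS?T → r0=0x9e
[2] flags=0011 EQ?F → skip
[3] flags=0011 LS?F → skip
[4] flags=0010 → (cmp)
[5] flags=0010 LS?F → skip
[6] flags=0010 LS?F → skip
[7] flags=0010 LS?F → skip
[8] flags=0011 → (cmp)
[9] flags=0011 GE?F → skip
[10] flags=0011 MI?F → skip
[11] flags=0011 PL?T → r0=0x91

FIX = (r1, 0xcf)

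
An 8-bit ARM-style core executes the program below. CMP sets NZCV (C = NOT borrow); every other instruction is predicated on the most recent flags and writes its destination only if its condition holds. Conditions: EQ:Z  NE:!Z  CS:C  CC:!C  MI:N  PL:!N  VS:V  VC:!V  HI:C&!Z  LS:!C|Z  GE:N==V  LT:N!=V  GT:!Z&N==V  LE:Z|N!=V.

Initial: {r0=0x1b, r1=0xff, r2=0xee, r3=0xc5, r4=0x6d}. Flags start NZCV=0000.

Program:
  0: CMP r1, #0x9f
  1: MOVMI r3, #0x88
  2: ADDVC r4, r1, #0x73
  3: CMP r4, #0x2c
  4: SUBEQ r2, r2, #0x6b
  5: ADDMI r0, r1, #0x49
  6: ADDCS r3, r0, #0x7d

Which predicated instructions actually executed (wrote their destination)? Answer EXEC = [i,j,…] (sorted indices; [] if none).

EXEC = [2,6]

[0] flags=0010 → (cmp)
[1] flags=0010 MI?F → skip
[2] flags=0010 VC?T → r4=0x72
[3] flags=0010 → (cmp)
[4] flags=0010 EQ?F → skip
[5] flags=0010 MI?F → skip
[6] flags=0010 CS?T → r3=0x98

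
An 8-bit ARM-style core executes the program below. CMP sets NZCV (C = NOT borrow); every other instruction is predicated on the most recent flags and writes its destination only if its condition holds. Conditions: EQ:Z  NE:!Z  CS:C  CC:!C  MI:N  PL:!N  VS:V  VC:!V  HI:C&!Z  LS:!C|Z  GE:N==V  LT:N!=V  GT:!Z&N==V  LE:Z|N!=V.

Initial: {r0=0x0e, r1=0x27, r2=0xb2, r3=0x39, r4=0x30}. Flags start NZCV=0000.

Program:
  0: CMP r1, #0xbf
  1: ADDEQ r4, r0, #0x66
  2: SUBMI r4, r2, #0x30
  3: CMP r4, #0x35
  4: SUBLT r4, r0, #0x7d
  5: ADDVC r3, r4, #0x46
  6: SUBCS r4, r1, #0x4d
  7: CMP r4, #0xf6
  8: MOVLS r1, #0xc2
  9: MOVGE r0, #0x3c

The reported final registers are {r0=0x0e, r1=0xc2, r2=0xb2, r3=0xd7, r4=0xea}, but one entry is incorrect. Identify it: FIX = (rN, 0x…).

0: ✓ CMP  NZCV=0000
1: · ADDEQ
2: · SUBMI
3: ✓ CMP  NZCV=1000
4: ✓ SUBLT  r4←0x91
5: ✓ ADDVC  r3←0xd7
6: · SUBCS
7: ✓ CMP  NZCV=1000
8: ✓ MOVLS  r1←0xc2
9: · MOVGE

FIX = (r4, 0x91)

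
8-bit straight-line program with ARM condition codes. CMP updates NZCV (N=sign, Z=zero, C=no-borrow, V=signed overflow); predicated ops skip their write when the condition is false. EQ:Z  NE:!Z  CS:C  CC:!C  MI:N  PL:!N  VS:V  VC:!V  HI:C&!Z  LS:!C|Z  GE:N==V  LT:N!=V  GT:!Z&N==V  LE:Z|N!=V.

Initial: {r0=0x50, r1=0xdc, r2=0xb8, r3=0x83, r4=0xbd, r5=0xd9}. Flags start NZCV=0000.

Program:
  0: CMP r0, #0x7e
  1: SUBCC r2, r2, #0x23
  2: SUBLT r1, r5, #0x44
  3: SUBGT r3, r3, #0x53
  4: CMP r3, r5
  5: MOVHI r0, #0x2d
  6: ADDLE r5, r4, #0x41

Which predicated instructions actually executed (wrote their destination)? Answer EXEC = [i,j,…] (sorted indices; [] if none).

EXEC = [1,2,6]

0: ✓ CMP  NZCV=1000
1: ✓ SUBCC  r2←0x95
2: ✓ SUBLT  r1←0x95
3: · SUBGT
4: ✓ CMP  NZCV=1000
5: · MOVHI
6: ✓ ADDLE  r5←0xfe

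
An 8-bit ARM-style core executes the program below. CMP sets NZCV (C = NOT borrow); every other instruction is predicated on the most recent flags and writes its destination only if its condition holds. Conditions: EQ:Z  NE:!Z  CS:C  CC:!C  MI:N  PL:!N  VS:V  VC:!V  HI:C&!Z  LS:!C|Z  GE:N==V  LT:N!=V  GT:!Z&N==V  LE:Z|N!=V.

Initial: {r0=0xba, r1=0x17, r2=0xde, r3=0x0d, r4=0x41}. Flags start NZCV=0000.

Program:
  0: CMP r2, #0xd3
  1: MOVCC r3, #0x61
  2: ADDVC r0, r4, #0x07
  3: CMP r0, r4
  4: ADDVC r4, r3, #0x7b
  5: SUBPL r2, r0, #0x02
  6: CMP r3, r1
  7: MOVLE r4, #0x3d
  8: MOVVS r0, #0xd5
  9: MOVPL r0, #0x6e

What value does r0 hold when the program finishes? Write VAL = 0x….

[0] flags=0010 → (cmp)
[1] flags=0010 CC?F → skip
[2] flags=0010 VC?T → r0=0x48
[3] flags=0010 → (cmp)
[4] flags=0010 VC?T → r4=0x88
[5] flags=0010 PL?T → r2=0x46
[6] flags=1000 → (cmp)
[7] flags=1000 LE?T → r4=0x3d
[8] flags=1000 VS?F → skip
[9] flags=1000 PL?F → skip

VAL = 0x48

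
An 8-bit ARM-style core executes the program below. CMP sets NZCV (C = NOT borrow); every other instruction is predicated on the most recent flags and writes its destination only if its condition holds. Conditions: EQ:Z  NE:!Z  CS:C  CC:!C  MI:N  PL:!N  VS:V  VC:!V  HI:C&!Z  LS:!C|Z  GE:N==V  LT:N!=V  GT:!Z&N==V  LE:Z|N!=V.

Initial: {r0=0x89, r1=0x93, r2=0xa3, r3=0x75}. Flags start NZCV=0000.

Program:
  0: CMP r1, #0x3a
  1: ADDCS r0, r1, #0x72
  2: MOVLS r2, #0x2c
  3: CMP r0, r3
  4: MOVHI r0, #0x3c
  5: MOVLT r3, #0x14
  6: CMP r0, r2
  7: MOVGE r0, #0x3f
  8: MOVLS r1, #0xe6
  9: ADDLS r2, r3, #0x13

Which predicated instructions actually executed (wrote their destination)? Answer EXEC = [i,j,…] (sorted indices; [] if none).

[0] flags=0011 → (cmp)
[1] flags=0011 CS?T → r0=0x05
[2] flags=0011 LS?F → skip
[3] flags=1000 → (cmp)
[4] flags=1000 HI?F → skip
[5] flags=1000 LT?T → r3=0x14
[6] flags=0000 → (cmp)
[7] flags=0000 GE?T → r0=0x3f
[8] flags=0000 LS?T → r1=0xe6
[9] flags=0000 LS?T → r2=0x27

EXEC = [1,5,7,8,9]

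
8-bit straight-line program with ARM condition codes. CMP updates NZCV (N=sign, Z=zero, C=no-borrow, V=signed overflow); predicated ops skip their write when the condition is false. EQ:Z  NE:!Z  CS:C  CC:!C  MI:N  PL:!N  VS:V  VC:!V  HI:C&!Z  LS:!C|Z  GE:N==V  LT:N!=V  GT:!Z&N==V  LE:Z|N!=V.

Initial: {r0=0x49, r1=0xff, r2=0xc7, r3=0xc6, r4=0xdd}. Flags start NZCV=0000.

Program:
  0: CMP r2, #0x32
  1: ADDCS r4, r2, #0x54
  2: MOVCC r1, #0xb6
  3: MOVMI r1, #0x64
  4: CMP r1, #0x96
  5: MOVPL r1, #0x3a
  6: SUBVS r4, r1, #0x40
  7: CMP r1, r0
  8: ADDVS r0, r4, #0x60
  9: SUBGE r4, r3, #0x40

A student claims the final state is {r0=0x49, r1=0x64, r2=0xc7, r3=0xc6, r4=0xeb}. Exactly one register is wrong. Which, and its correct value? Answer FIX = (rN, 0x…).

FIX = (r4, 0x86)

[0] flags=1010 → (cmp)
[1] flags=1010 CS?T → r4=0x1b
[2] flags=1010 CC?F → skip
[3] flags=1010 MI?T → r1=0x64
[4] flags=1001 → (cmp)
[5] flags=1001 PL?F → skip
[6] flags=1001 VS?T → r4=0x24
[7] flags=0010 → (cmp)
[8] flags=0010 VS?F → skip
[9] flags=0010 GE?T → r4=0x86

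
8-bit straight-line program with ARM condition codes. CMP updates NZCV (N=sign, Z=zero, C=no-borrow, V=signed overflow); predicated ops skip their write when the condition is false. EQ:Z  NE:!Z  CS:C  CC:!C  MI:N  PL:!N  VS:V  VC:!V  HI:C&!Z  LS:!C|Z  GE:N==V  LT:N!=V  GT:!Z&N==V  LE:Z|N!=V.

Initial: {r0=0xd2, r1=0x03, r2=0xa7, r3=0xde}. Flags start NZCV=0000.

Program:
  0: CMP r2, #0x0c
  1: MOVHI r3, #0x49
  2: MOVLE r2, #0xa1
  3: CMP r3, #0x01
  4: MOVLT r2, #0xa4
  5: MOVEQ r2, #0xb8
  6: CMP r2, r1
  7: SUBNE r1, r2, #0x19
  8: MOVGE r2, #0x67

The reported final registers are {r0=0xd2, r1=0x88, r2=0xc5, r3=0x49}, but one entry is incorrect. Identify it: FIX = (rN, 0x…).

[0] flags=1010 → (cmp)
[1] flags=1010 HI?T → r3=0x49
[2] flags=1010 LE?T → r2=0xa1
[3] flags=0010 → (cmp)
[4] flags=0010 LT?F → skip
[5] flags=0010 EQ?F → skip
[6] flags=1010 → (cmp)
[7] flags=1010 NE?T → r1=0x88
[8] flags=1010 GE?F → skip

FIX = (r2, 0xa1)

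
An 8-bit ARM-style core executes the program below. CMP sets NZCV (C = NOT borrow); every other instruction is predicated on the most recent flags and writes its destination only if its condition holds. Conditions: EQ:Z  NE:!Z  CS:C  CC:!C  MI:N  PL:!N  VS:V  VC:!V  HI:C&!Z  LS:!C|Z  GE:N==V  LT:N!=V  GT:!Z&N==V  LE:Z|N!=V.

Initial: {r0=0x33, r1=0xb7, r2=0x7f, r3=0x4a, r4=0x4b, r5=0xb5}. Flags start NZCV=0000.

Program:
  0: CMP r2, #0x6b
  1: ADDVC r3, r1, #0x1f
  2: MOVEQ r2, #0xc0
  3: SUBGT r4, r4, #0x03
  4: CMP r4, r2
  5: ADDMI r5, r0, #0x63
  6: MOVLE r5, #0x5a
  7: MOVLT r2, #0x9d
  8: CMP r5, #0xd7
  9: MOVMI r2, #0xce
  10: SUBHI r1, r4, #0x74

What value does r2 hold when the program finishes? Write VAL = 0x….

VAL = 0xce

0: ✓ CMP  NZCV=0010
1: ✓ ADDVC  r3←0xd6
2: · MOVEQ
3: ✓ SUBGT  r4←0x48
4: ✓ CMP  NZCV=1000
5: ✓ ADDMI  r5←0x96
6: ✓ MOVLE  r5←0x5a
7: ✓ MOVLT  r2←0x9d
8: ✓ CMP  NZCV=1001
9: ✓ MOVMI  r2←0xce
10: · SUBHI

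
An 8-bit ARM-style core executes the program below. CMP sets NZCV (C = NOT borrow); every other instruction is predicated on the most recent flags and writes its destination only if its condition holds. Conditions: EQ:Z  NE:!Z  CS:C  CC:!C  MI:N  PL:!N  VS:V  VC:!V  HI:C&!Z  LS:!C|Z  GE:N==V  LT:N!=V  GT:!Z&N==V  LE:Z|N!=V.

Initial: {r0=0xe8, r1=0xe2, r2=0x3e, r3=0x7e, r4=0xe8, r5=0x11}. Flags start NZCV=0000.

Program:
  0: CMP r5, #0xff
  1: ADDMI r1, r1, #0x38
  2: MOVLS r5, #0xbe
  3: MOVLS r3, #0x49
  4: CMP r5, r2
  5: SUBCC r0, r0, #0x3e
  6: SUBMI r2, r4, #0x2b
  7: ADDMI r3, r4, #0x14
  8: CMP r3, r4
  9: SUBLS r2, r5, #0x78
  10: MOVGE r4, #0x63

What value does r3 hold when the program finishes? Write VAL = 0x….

0: ✓ CMP  NZCV=0000
1: · ADDMI
2: ✓ MOVLS  r5←0xbe
3: ✓ MOVLS  r3←0x49
4: ✓ CMP  NZCV=1010
5: · SUBCC
6: ✓ SUBMI  r2←0xbd
7: ✓ ADDMI  r3←0xfc
8: ✓ CMP  NZCV=0010
9: · SUBLS
10: ✓ MOVGE  r4←0x63

VAL = 0xfc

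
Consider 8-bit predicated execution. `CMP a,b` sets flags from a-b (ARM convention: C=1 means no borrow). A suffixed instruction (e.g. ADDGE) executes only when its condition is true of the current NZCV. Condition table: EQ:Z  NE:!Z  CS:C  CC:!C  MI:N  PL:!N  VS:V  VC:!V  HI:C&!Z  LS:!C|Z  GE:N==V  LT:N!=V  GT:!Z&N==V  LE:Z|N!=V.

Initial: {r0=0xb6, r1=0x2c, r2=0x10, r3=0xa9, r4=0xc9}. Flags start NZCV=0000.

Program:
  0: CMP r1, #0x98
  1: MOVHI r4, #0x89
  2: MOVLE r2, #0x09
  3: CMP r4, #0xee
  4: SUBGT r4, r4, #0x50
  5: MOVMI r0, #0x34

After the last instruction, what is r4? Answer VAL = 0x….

VAL = 0xc9

0: ✓ CMP  NZCV=1001
1: · MOVHI
2: · MOVLE
3: ✓ CMP  NZCV=1000
4: · SUBGT
5: ✓ MOVMI  r0←0x34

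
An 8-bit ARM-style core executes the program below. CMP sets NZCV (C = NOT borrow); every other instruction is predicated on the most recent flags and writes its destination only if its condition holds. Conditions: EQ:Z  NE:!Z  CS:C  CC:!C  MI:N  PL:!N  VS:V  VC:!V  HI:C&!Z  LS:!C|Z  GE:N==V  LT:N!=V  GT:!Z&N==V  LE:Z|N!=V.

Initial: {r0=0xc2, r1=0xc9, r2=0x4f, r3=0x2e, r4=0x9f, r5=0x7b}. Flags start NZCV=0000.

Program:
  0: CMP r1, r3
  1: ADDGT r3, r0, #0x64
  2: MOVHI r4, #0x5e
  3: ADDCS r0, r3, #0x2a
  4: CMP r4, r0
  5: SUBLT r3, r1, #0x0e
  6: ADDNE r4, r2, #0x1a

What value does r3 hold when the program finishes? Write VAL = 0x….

VAL = 0x2e

0: ✓ CMP  NZCV=1010
1: · ADDGT
2: ✓ MOVHI  r4←0x5e
3: ✓ ADDCS  r0←0x58
4: ✓ CMP  NZCV=0010
5: · SUBLT
6: ✓ ADDNE  r4←0x69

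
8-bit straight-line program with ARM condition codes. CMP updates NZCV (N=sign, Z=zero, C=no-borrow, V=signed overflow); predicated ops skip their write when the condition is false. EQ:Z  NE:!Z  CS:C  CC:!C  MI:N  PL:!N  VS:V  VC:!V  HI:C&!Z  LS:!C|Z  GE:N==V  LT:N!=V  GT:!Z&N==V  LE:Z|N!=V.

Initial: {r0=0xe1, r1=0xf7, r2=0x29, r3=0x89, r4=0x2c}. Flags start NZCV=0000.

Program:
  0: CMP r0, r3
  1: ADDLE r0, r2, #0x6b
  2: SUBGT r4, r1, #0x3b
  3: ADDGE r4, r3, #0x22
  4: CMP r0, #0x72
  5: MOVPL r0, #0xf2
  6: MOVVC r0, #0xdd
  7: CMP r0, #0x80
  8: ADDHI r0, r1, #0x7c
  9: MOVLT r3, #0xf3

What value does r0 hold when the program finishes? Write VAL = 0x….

VAL = 0x73

0: ✓ CMP  NZCV=0010
1: · ADDLE
2: ✓ SUBGT  r4←0xbc
3: ✓ ADDGE  r4←0xab
4: ✓ CMP  NZCV=0011
5: ✓ MOVPL  r0←0xf2
6: · MOVVC
7: ✓ CMP  NZCV=0010
8: ✓ ADDHI  r0←0x73
9: · MOVLT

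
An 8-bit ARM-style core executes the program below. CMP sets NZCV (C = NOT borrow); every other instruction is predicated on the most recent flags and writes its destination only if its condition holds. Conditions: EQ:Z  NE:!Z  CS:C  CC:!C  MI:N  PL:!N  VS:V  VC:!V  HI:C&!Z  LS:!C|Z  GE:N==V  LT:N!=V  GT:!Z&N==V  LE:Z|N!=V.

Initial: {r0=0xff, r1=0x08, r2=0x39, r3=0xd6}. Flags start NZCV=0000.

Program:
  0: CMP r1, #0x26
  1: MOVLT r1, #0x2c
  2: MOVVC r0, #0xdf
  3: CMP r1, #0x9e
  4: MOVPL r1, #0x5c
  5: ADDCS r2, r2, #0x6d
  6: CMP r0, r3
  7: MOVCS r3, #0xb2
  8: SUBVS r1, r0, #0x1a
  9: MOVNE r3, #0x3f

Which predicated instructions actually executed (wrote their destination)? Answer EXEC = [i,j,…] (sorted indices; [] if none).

[0] flags=1000 → (cmp)
[1] flags=1000 LT?T → r1=0x2c
[2] flags=1000 VC?T → r0=0xdf
[3] flags=1001 → (cmp)
[4] flags=1001 PL?F → skip
[5] flags=1001 CS?F → skip
[6] flags=0010 → (cmp)
[7] flags=0010 CS?T → r3=0xb2
[8] flags=0010 VS?F → skip
[9] flags=0010 NE?T → r3=0x3f

EXEC = [1,2,7,9]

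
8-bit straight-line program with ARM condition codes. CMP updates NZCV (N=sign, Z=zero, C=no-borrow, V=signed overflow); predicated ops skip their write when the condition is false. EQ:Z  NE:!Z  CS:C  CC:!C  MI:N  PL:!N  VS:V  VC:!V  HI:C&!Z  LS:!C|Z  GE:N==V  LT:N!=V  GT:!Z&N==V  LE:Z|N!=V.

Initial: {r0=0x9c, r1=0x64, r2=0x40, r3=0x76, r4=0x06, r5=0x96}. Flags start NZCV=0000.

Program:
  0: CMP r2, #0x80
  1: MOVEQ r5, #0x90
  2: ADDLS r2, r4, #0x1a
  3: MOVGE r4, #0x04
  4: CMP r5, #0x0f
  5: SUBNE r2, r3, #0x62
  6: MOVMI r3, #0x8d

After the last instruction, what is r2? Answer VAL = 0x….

[0] flags=1001 → (cmp)
[1] flags=1001 EQ?F → skip
[2] flags=1001 LS?T → r2=0x20
[3] flags=1001 GE?T → r4=0x04
[4] flags=1010 → (cmp)
[5] flags=1010 NE?T → r2=0x14
[6] flags=1010 MI?T → r3=0x8d

VAL = 0x14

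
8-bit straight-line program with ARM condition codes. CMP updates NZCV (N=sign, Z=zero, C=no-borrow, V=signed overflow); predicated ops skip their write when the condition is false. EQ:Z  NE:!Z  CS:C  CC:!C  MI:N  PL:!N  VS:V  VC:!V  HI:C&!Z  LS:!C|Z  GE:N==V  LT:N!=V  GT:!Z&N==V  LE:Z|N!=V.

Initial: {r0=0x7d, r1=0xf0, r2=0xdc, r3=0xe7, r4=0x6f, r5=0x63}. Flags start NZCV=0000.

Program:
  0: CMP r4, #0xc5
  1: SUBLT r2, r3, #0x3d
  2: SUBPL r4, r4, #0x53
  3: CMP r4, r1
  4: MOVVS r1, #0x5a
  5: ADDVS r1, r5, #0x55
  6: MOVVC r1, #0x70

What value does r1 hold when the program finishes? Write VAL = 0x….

0: ✓ CMP  NZCV=1001
1: · SUBLT
2: · SUBPL
3: ✓ CMP  NZCV=0000
4: · MOVVS
5: · ADDVS
6: ✓ MOVVC  r1←0x70

VAL = 0x70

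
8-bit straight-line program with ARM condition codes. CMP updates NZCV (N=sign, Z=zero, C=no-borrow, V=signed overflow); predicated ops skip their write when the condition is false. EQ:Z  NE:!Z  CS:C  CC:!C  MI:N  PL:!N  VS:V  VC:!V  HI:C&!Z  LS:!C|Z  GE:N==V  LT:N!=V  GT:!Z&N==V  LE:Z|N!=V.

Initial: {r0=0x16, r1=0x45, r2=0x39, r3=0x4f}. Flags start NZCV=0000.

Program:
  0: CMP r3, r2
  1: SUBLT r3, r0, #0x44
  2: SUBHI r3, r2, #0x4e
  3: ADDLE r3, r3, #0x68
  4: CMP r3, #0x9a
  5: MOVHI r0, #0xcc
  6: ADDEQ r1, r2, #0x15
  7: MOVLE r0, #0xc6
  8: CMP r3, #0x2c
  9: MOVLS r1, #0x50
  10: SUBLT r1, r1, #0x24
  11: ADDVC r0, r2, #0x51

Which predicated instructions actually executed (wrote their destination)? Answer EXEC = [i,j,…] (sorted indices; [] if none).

EXEC = [2,5,10,11]

0: ✓ CMP  NZCV=0010
1: · SUBLT
2: ✓ SUBHI  r3←0xeb
3: · ADDLE
4: ✓ CMP  NZCV=0010
5: ✓ MOVHI  r0←0xcc
6: · ADDEQ
7: · MOVLE
8: ✓ CMP  NZCV=1010
9: · MOVLS
10: ✓ SUBLT  r1←0x21
11: ✓ ADDVC  r0←0x8a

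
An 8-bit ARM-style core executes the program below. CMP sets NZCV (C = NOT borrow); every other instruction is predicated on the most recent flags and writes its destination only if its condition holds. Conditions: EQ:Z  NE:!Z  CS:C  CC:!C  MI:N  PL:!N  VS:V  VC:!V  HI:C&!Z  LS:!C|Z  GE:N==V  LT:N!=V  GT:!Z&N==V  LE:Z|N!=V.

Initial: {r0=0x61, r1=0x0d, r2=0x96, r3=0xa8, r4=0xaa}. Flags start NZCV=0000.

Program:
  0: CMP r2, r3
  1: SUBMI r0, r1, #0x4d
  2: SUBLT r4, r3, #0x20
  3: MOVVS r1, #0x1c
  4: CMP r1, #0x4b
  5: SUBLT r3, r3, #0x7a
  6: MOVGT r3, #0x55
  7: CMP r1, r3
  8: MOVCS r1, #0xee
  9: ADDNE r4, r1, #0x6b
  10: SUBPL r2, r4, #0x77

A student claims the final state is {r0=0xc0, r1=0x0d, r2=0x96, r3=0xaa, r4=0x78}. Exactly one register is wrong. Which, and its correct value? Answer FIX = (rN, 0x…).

[0] flags=1000 → (cmp)
[1] flags=1000 MI?T → r0=0xc0
[2] flags=1000 LT?T → r4=0x88
[3] flags=1000 VS?F → skip
[4] flags=1000 → (cmp)
[5] flags=1000 LT?T → r3=0x2e
[6] flags=1000 GT?F → skip
[7] flags=1000 → (cmp)
[8] flags=1000 CS?F → skip
[9] flags=1000 NE?T → r4=0x78
[10] flags=1000 PL?F → skip

FIX = (r3, 0x2e)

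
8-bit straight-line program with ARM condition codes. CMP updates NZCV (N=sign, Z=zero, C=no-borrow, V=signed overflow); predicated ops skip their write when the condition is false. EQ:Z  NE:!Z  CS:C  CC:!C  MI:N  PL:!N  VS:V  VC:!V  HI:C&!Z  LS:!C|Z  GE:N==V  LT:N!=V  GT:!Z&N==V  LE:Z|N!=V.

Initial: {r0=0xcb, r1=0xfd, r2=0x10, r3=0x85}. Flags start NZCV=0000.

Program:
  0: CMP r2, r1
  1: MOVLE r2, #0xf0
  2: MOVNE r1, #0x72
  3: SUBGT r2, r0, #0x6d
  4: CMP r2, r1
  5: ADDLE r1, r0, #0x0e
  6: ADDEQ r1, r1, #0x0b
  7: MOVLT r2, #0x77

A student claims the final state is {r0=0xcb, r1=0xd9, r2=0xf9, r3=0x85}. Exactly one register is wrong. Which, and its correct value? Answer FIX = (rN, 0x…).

[0] flags=0000 → (cmp)
[1] flags=0000 LE?F → skip
[2] flags=0000 NE?T → r1=0x72
[3] flags=0000 GT?T → r2=0x5e
[4] flags=1000 → (cmp)
[5] flags=1000 LE?T → r1=0xd9
[6] flags=1000 EQ?F → skip
[7] flags=1000 LT?T → r2=0x77

FIX = (r2, 0x77)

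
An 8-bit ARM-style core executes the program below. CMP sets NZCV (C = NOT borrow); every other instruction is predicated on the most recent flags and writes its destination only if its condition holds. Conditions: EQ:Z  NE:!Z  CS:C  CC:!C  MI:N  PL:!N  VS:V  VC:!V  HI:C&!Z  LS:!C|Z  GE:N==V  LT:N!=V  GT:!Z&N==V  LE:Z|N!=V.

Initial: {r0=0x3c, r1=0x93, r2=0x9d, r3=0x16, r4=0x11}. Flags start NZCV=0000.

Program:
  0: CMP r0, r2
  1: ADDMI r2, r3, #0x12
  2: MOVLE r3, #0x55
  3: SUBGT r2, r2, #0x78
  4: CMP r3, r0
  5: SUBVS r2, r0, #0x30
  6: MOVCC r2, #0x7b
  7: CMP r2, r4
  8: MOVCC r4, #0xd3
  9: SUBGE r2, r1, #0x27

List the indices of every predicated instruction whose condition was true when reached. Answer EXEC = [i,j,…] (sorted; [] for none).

0: ✓ CMP  NZCV=1001
1: ✓ ADDMI  r2←0x28
2: · MOVLE
3: ✓ SUBGT  r2←0xb0
4: ✓ CMP  NZCV=1000
5: · SUBVS
6: ✓ MOVCC  r2←0x7b
7: ✓ CMP  NZCV=0010
8: · MOVCC
9: ✓ SUBGE  r2←0x6c

EXEC = [1,3,6,9]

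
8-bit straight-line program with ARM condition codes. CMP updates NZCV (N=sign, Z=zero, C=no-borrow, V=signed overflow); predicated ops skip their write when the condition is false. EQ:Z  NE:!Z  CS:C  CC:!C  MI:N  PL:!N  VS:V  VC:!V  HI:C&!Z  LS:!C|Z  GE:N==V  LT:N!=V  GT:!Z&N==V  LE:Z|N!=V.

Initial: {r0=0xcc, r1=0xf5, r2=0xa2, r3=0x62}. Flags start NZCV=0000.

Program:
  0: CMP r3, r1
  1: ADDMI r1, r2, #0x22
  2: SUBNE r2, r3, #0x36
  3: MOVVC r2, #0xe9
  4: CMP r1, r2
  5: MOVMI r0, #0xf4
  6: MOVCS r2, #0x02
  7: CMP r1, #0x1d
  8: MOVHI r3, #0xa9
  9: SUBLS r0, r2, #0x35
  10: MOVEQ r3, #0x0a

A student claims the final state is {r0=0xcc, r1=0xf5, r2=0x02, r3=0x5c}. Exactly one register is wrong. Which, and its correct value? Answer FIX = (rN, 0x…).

0: ✓ CMP  NZCV=0000
1: · ADDMI
2: ✓ SUBNE  r2←0x2c
3: ✓ MOVVC  r2←0xe9
4: ✓ CMP  NZCV=0010
5: · MOVMI
6: ✓ MOVCS  r2←0x02
7: ✓ CMP  NZCV=1010
8: ✓ MOVHI  r3←0xa9
9: · SUBLS
10: · MOVEQ

FIX = (r3, 0xa9)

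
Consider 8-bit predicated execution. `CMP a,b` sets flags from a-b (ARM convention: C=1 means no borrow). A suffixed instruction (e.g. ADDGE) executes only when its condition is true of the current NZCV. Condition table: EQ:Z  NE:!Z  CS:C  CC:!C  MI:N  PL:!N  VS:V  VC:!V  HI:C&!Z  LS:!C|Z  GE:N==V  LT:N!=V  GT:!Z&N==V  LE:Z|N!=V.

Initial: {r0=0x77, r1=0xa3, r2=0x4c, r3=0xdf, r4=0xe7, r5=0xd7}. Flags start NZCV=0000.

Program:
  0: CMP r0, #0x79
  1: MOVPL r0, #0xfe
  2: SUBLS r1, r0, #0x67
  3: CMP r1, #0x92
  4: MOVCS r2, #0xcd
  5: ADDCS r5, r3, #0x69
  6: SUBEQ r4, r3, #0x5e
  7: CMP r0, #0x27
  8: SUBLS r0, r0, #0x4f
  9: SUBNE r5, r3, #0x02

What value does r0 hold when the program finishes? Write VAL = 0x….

0: ✓ CMP  NZCV=1000
1: · MOVPL
2: ✓ SUBLS  r1←0x10
3: ✓ CMP  NZCV=0000
4: · MOVCS
5: · ADDCS
6: · SUBEQ
7: ✓ CMP  NZCV=0010
8: · SUBLS
9: ✓ SUBNE  r5←0xdd

VAL = 0x77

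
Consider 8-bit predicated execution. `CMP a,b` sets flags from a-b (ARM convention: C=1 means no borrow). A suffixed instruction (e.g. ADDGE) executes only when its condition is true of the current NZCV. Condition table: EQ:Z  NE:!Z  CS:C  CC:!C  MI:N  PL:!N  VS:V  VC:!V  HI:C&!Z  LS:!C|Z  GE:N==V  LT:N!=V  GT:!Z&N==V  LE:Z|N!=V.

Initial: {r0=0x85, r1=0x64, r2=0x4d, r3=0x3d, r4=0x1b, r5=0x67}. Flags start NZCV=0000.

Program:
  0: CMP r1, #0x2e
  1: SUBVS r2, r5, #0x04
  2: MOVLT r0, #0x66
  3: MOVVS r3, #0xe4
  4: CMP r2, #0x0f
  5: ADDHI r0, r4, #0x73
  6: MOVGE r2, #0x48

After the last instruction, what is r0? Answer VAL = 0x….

[0] flags=0010 → (cmp)
[1] flags=0010 VS?F → skip
[2] flags=0010 LT?F → skip
[3] flags=0010 VS?F → skip
[4] flags=0010 → (cmp)
[5] flags=0010 HI?T → r0=0x8e
[6] flags=0010 GE?T → r2=0x48

VAL = 0x8e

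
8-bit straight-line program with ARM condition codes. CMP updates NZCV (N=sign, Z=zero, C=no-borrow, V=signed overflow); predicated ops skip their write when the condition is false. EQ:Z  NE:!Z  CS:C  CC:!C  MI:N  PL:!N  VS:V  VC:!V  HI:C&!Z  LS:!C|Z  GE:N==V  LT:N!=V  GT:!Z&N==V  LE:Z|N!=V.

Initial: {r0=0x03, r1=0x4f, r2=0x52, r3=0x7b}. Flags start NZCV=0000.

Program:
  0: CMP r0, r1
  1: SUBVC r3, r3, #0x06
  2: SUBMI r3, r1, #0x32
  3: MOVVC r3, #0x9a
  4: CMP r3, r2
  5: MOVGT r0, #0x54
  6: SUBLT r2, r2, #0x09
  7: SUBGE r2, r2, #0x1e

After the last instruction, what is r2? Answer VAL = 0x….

[0] flags=1000 → (cmp)
[1] flags=1000 VC?T → r3=0x75
[2] flags=1000 MI?T → r3=0x1d
[3] flags=1000 VC?T → r3=0x9a
[4] flags=0011 → (cmp)
[5] flags=0011 GT?F → skip
[6] flags=0011 LT?T → r2=0x49
[7] flags=0011 GE?F → skip

VAL = 0x49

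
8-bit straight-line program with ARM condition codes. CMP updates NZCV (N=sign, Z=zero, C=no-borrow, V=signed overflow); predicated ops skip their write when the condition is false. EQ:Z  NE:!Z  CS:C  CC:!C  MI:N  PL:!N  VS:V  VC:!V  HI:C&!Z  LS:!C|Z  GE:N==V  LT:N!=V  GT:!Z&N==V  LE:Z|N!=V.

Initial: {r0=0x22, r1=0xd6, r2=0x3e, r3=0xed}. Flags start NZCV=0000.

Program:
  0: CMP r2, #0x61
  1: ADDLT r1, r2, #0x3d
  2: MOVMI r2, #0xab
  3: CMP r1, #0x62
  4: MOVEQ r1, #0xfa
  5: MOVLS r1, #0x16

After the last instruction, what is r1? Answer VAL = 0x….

VAL = 0x7b

0: ✓ CMP  NZCV=1000
1: ✓ ADDLT  r1←0x7b
2: ✓ MOVMI  r2←0xab
3: ✓ CMP  NZCV=0010
4: · MOVEQ
5: · MOVLS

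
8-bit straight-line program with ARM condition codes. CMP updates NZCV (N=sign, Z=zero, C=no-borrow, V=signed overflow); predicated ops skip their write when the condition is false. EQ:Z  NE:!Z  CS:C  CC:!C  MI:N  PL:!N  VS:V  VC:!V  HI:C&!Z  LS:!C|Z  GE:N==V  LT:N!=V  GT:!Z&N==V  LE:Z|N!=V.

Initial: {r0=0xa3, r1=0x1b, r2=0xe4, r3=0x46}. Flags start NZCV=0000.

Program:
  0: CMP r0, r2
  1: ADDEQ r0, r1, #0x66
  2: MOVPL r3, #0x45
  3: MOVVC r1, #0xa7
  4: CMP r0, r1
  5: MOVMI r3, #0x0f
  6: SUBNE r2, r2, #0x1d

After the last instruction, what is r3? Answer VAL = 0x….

VAL = 0x0f

[0] flags=1000 → (cmp)
[1] flags=1000 EQ?F → skip
[2] flags=1000 PL?F → skip
[3] flags=1000 VC?T → r1=0xa7
[4] flags=1000 → (cmp)
[5] flags=1000 MI?T → r3=0x0f
[6] flags=1000 NE?T → r2=0xc7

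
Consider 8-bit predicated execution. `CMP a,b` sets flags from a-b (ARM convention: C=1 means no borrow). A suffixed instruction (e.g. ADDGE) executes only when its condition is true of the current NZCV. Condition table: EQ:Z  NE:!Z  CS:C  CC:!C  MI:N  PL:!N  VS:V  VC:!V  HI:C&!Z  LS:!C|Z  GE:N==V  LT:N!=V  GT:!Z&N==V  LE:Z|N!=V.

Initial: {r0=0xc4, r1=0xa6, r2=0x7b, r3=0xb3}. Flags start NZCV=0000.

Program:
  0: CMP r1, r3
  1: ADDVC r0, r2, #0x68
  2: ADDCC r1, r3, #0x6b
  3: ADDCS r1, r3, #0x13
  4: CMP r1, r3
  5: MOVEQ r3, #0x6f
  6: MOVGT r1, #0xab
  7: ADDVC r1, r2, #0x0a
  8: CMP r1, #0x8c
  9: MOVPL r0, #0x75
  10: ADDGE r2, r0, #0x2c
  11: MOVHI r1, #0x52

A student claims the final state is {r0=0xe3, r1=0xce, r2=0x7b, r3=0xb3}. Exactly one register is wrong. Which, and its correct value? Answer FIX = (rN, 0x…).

FIX = (r1, 0x85)

0: ✓ CMP  NZCV=1000
1: ✓ ADDVC  r0←0xe3
2: ✓ ADDCC  r1←0x1e
3: · ADDCS
4: ✓ CMP  NZCV=0000
5: · MOVEQ
6: ✓ MOVGT  r1←0xab
7: ✓ ADDVC  r1←0x85
8: ✓ CMP  NZCV=1000
9: · MOVPL
10: · ADDGE
11: · MOVHI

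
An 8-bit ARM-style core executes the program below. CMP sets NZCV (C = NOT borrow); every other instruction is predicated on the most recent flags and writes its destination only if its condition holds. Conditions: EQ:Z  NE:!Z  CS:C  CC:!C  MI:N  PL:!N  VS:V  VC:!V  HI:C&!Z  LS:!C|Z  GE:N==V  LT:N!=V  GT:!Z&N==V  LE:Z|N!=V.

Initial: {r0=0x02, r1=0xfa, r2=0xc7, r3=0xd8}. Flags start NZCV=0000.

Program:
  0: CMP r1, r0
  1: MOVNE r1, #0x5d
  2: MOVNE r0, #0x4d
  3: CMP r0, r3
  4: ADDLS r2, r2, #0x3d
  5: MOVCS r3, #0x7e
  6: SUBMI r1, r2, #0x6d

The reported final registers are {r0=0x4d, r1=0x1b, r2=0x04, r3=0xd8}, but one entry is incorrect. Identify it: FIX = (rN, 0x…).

0: ✓ CMP  NZCV=1010
1: ✓ MOVNE  r1←0x5d
2: ✓ MOVNE  r0←0x4d
3: ✓ CMP  NZCV=0000
4: ✓ ADDLS  r2←0x04
5: · MOVCS
6: · SUBMI

FIX = (r1, 0x5d)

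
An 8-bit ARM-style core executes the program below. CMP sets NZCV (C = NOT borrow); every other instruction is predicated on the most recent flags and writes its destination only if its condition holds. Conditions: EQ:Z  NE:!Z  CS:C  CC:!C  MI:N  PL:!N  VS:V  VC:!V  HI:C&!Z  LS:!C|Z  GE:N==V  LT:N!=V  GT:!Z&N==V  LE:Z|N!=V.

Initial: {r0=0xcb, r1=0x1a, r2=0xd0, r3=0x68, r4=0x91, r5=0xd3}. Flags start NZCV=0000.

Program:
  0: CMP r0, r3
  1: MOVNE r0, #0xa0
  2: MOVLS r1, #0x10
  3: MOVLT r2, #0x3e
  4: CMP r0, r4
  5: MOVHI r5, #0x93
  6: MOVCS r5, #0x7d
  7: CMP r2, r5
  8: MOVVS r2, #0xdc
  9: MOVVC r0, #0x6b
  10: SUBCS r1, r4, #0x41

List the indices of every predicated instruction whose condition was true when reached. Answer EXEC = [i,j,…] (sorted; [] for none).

EXEC = [1,3,5,6,9]

[0] flags=0011 → (cmp)
[1] flags=0011 NE?T → r0=0xa0
[2] flags=0011 LS?F → skip
[3] flags=0011 LT?T → r2=0x3e
[4] flags=0010 → (cmp)
[5] flags=0010 HI?T → r5=0x93
[6] flags=0010 CS?T → r5=0x7d
[7] flags=1000 → (cmp)
[8] flags=1000 VS?F → skip
[9] flags=1000 VC?T → r0=0x6b
[10] flags=1000 CS?F → skip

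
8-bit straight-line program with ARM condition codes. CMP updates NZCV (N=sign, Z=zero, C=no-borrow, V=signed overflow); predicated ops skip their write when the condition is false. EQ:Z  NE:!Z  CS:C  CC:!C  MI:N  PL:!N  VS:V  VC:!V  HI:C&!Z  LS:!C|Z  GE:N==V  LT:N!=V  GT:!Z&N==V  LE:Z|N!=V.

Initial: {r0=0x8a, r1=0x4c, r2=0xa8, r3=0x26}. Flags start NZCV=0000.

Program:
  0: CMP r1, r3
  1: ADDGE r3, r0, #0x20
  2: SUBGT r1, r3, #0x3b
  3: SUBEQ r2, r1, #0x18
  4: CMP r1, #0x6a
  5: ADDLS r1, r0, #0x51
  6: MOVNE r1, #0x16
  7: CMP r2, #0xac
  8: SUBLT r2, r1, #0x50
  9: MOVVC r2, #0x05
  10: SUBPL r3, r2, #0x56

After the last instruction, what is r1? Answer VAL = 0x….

0: ✓ CMP  NZCV=0010
1: ✓ ADDGE  r3←0xaa
2: ✓ SUBGT  r1←0x6f
3: · SUBEQ
4: ✓ CMP  NZCV=0010
5: · ADDLS
6: ✓ MOVNE  r1←0x16
7: ✓ CMP  NZCV=1000
8: ✓ SUBLT  r2←0xc6
9: ✓ MOVVC  r2←0x05
10: · SUBPL

VAL = 0x16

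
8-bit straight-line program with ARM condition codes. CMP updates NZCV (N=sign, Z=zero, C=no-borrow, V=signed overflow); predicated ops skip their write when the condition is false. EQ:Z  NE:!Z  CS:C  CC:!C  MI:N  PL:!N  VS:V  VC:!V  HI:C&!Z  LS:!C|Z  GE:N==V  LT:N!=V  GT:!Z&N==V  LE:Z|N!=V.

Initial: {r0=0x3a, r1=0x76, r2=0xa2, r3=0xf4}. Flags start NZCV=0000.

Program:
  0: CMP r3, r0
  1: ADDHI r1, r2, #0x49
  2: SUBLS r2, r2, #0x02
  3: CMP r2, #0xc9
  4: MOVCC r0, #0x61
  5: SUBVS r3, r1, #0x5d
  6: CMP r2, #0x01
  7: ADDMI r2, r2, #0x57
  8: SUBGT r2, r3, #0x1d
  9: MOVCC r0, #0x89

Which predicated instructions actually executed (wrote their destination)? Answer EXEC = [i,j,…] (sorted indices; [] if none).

EXEC = [1,4,7]

[0] flags=1010 → (cmp)
[1] flags=1010 HI?T → r1=0xeb
[2] flags=1010 LS?F → skip
[3] flags=1000 → (cmp)
[4] flags=1000 CC?T → r0=0x61
[5] flags=1000 VS?F → skip
[6] flags=1010 → (cmp)
[7] flags=1010 MI?T → r2=0xf9
[8] flags=1010 GT?F → skip
[9] flags=1010 CC?F → skip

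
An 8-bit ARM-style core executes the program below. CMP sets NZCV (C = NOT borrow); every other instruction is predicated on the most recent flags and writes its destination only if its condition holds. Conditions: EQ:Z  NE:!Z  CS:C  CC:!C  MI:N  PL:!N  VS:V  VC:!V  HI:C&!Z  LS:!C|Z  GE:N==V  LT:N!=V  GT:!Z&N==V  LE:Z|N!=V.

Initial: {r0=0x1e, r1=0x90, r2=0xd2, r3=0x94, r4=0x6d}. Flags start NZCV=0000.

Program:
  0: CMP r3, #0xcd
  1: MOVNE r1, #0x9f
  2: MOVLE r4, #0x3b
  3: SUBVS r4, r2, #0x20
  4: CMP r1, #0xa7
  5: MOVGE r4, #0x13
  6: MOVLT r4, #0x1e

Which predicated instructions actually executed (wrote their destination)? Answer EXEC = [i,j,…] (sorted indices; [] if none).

[0] flags=1000 → (cmp)
[1] flags=1000 NE?T → r1=0x9f
[2] flags=1000 LE?T → r4=0x3b
[3] flags=1000 VS?F → skip
[4] flags=1000 → (cmp)
[5] flags=1000 GE?F → skip
[6] flags=1000 LT?T → r4=0x1e

EXEC = [1,2,6]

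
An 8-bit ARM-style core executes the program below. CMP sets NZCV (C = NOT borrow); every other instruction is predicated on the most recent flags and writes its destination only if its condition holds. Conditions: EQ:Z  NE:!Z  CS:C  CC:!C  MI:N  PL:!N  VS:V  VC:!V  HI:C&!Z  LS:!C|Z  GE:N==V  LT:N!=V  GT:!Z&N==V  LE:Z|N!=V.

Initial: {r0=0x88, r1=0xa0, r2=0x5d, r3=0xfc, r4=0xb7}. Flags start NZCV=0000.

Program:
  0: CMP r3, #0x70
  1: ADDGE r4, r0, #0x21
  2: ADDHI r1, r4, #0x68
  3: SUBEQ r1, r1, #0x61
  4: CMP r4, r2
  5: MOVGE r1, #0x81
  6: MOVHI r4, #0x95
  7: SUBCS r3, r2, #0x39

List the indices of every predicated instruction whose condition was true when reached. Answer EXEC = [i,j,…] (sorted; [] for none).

EXEC = [2,6,7]

[0] flags=1010 → (cmp)
[1] flags=1010 GE?F → skip
[2] flags=1010 HI?T → r1=0x1f
[3] flags=1010 EQ?F → skip
[4] flags=0011 → (cmp)
[5] flags=0011 GE?F → skip
[6] flags=0011 HI?T → r4=0x95
[7] flags=0011 CS?T → r3=0x24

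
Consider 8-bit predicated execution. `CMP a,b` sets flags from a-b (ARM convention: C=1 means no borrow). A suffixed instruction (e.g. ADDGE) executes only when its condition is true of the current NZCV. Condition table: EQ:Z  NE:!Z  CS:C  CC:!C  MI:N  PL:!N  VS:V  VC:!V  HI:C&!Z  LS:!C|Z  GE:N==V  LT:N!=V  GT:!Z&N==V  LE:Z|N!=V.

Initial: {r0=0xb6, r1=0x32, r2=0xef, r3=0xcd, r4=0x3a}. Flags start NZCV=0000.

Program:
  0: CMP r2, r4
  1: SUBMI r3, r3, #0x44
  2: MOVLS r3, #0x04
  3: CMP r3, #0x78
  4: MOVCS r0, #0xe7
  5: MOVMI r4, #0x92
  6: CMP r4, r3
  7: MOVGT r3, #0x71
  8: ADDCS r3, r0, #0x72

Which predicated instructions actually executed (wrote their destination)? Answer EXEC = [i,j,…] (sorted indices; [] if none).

EXEC = [1,4,7]

[0] flags=1010 → (cmp)
[1] flags=1010 MI?T → r3=0x89
[2] flags=1010 LS?F → skip
[3] flags=0011 → (cmp)
[4] flags=0011 CS?T → r0=0xe7
[5] flags=0011 MI?F → skip
[6] flags=1001 → (cmp)
[7] flags=1001 GT?T → r3=0x71
[8] flags=1001 CS?F → skip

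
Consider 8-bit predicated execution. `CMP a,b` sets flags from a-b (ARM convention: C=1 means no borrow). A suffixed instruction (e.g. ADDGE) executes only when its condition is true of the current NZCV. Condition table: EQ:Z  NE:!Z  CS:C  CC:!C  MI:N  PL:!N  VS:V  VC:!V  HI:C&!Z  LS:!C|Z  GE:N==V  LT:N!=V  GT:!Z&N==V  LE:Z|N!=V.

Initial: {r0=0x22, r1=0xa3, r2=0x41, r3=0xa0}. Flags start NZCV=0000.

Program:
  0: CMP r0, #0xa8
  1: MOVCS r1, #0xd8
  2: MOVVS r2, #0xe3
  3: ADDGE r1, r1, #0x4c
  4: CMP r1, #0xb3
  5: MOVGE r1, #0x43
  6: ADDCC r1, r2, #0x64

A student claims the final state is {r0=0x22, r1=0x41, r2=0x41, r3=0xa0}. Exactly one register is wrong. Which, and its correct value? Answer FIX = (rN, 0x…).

FIX = (r1, 0x43)

[0] flags=0000 → (cmp)
[1] flags=0000 CS?F → skip
[2] flags=0000 VS?F → skip
[3] flags=0000 GE?T → r1=0xef
[4] flags=0010 → (cmp)
[5] flags=0010 GE?T → r1=0x43
[6] flags=0010 CC?F → skip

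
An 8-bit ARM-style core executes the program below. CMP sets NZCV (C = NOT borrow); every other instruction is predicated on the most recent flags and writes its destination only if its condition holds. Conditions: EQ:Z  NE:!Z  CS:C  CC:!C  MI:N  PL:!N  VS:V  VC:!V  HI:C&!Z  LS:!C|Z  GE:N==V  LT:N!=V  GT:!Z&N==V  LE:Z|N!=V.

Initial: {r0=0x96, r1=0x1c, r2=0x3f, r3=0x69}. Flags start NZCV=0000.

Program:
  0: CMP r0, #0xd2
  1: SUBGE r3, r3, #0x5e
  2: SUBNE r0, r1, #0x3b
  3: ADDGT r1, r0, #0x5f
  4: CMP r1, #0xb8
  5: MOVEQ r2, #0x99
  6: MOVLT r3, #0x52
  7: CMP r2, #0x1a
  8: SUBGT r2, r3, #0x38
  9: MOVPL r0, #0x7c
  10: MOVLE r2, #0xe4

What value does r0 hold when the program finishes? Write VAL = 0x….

[0] flags=1000 → (cmp)
[1] flags=1000 GE?F → skip
[2] flags=1000 NE?T → r0=0xe1
[3] flags=1000 GT?F → skip
[4] flags=0000 → (cmp)
[5] flags=0000 EQ?F → skip
[6] flags=0000 LT?F → skip
[7] flags=0010 → (cmp)
[8] flags=0010 GT?T → r2=0x31
[9] flags=0010 PL?T → r0=0x7c
[10] flags=0010 LE?F → skip

VAL = 0x7c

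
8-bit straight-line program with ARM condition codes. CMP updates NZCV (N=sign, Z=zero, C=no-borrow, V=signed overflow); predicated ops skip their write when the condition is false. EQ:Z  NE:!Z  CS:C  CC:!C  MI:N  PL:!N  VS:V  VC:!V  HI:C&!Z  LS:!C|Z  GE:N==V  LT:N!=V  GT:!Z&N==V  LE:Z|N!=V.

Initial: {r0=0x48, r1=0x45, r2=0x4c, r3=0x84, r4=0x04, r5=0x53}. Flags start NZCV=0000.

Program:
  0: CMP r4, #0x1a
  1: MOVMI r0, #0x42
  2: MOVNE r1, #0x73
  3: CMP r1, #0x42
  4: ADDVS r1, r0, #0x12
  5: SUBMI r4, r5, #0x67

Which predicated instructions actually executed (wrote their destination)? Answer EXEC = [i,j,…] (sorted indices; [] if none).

0: ✓ CMP  NZCV=1000
1: ✓ MOVMI  r0←0x42
2: ✓ MOVNE  r1←0x73
3: ✓ CMP  NZCV=0010
4: · ADDVS
5: · SUBMI

EXEC = [1,2]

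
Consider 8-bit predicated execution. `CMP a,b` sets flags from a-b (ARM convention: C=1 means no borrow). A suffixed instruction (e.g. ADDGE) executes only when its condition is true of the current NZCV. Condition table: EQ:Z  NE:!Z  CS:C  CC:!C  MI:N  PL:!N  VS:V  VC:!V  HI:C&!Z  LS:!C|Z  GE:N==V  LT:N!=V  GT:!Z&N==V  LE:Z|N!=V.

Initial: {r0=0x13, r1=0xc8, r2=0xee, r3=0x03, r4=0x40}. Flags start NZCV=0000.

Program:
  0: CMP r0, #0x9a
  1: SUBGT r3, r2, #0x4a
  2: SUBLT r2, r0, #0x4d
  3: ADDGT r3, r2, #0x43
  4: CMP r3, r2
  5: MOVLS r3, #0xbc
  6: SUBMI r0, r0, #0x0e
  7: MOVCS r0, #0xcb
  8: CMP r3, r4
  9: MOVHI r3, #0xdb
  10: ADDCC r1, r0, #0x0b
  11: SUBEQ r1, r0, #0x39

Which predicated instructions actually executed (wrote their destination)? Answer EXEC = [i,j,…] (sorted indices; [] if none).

0: ✓ CMP  NZCV=0000
1: ✓ SUBGT  r3←0xa4
2: · SUBLT
3: ✓ ADDGT  r3←0x31
4: ✓ CMP  NZCV=0000
5: ✓ MOVLS  r3←0xbc
6: · SUBMI
7: · MOVCS
8: ✓ CMP  NZCV=0011
9: ✓ MOVHI  r3←0xdb
10: · ADDCC
11: · SUBEQ

EXEC = [1,3,5,9]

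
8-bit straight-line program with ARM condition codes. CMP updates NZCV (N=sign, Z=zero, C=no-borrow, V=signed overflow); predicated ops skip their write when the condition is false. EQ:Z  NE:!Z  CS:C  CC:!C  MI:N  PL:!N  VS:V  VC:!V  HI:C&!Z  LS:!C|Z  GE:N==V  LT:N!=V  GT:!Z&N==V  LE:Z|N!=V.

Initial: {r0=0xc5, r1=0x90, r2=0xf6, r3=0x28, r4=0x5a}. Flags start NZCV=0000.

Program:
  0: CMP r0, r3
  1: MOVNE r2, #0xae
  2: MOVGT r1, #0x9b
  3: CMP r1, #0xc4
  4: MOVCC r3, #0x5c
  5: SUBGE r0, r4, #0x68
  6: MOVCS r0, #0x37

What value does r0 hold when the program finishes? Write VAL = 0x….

0: ✓ CMP  NZCV=1010
1: ✓ MOVNE  r2←0xae
2: · MOVGT
3: ✓ CMP  NZCV=1000
4: ✓ MOVCC  r3←0x5c
5: · SUBGE
6: · MOVCS

VAL = 0xc5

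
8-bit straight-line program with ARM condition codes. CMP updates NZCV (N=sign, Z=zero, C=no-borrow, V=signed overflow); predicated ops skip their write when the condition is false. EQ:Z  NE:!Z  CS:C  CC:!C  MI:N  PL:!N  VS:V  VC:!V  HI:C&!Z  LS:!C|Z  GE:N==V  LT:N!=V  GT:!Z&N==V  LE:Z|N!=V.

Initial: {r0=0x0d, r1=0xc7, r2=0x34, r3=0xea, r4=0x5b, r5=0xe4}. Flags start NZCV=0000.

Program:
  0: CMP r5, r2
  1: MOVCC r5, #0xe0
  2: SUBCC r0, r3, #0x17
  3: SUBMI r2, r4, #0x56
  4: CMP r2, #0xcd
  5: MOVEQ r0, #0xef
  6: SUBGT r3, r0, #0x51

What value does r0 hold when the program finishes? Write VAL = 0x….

0: ✓ CMP  NZCV=1010
1: · MOVCC
2: · SUBCC
3: ✓ SUBMI  r2←0x05
4: ✓ CMP  NZCV=0000
5: · MOVEQ
6: ✓ SUBGT  r3←0xbc

VAL = 0x0d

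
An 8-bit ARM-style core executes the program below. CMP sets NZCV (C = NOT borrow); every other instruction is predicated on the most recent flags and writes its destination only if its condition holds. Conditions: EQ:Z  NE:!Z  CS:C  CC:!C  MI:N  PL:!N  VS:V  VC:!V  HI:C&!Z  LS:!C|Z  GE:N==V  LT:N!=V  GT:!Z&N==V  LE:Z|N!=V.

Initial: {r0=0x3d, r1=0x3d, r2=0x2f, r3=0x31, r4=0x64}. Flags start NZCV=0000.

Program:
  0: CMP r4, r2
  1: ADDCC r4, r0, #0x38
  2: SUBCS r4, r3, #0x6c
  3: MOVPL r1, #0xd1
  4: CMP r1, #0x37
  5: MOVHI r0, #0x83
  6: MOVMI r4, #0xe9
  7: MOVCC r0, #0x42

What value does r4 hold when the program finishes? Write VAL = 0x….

[0] flags=0010 → (cmp)
[1] flags=0010 CC?F → skip
[2] flags=0010 CS?T → r4=0xc5
[3] flags=0010 PL?T → r1=0xd1
[4] flags=1010 → (cmp)
[5] flags=1010 HI?T → r0=0x83
[6] flags=1010 MI?T → r4=0xe9
[7] flags=1010 CC?F → skip

VAL = 0xe9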